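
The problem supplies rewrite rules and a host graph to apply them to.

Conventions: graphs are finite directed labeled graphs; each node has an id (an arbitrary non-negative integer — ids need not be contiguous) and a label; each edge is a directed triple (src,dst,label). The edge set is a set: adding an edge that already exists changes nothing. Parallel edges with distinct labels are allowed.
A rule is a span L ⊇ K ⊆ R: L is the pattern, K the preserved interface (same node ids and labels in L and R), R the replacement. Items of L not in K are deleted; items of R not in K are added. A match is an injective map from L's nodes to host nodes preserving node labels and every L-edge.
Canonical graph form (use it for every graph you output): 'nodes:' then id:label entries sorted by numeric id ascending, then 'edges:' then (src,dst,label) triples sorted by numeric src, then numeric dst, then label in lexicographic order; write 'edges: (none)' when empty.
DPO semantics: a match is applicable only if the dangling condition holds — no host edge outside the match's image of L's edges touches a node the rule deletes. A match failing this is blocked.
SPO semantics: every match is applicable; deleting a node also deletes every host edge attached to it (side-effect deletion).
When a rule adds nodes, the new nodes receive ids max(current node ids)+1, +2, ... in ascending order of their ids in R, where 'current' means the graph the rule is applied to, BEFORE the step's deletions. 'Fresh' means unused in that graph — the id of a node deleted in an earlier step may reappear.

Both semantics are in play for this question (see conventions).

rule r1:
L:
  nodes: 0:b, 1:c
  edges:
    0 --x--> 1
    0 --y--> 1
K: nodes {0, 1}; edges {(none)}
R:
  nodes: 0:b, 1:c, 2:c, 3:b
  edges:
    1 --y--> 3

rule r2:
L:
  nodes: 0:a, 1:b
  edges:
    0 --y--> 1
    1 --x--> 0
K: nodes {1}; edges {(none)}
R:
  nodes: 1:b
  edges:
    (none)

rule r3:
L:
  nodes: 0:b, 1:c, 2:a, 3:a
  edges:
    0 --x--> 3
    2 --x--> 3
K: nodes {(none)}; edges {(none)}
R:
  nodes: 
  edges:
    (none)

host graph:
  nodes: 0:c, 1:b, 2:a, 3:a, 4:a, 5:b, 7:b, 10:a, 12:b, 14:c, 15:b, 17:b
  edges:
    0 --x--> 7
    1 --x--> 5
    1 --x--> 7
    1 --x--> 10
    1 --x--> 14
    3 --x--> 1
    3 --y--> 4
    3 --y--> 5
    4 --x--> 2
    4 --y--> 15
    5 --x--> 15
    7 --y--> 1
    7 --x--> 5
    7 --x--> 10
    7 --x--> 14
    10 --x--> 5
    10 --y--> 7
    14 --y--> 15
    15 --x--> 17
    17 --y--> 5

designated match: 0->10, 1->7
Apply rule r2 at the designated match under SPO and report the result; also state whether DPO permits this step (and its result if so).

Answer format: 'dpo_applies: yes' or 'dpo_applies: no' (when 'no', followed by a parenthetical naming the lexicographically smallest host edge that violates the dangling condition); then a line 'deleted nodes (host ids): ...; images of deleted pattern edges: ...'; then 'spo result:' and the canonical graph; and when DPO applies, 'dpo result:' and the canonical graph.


dpo_applies: no
(the rule deletes node 10, which keeps host edge (1,10,x) outside the match image — the dangling condition fails, DPO blocks; SPO proceeds and side-deletes such edges)
deleted nodes (host ids): 10; images of deleted pattern edges: (7,10,x); (10,7,y)
spo result:
nodes: 0:c, 1:b, 2:a, 3:a, 4:a, 5:b, 7:b, 12:b, 14:c, 15:b, 17:b
edges: (0,7,x); (1,5,x); (1,7,x); (1,14,x); (3,1,x); (3,4,y); (3,5,y); (4,2,x); (4,15,y); (5,15,x); (7,1,y); (7,5,x); (7,14,x); (14,15,y); (15,17,x); (17,5,y)


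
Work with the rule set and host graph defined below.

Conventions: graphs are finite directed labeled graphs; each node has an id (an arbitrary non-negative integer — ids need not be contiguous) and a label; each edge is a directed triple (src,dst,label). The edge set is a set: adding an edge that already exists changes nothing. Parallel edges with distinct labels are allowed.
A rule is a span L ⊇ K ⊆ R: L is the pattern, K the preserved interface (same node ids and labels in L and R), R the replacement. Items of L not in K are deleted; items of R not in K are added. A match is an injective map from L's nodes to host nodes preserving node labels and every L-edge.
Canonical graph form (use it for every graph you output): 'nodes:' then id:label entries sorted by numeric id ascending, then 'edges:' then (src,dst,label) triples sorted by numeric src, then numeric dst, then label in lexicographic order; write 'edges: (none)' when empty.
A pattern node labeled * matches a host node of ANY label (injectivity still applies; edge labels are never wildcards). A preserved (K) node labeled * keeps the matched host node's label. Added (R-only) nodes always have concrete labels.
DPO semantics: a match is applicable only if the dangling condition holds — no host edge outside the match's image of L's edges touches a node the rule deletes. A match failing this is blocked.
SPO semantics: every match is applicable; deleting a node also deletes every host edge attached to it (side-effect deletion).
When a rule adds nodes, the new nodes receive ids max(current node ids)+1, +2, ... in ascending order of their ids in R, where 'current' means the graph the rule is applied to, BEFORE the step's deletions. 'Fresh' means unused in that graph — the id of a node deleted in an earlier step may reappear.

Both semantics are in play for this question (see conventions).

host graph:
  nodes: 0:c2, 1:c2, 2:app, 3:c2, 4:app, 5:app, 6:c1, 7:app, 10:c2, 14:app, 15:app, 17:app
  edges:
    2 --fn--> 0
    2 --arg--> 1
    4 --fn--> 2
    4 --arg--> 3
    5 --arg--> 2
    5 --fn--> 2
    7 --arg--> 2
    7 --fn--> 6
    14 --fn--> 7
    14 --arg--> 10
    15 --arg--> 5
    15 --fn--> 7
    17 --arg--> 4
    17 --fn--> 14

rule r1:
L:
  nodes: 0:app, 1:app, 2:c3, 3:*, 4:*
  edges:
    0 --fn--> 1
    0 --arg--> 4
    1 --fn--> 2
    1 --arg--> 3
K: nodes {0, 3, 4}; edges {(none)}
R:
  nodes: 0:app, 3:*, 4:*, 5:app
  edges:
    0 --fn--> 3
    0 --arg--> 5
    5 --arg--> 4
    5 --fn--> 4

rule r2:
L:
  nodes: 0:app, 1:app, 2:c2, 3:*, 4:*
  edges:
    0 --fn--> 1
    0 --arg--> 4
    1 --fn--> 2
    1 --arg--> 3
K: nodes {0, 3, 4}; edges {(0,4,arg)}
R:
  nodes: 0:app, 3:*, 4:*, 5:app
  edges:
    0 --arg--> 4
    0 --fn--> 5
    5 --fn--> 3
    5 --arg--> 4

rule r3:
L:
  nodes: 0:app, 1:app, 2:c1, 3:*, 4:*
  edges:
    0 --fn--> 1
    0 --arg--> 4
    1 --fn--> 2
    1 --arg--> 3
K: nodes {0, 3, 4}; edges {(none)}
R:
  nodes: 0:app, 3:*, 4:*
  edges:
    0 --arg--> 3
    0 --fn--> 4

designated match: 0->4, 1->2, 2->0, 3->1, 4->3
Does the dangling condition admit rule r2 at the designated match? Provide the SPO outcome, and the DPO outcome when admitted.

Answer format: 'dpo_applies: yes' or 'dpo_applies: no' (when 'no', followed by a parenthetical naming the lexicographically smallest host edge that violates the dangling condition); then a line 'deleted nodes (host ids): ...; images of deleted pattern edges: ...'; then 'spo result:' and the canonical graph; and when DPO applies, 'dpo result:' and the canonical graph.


dpo_applies: no
(the rule deletes node 2, which keeps host edge (5,2,arg) outside the match image — the dangling condition fails, DPO blocks; SPO proceeds and side-deletes such edges)
deleted nodes (host ids): 0, 2; images of deleted pattern edges: (2,0,fn); (2,1,arg); (4,2,fn)
spo result:
nodes: 1:c2, 3:c2, 4:app, 5:app, 6:c1, 7:app, 10:c2, 14:app, 15:app, 17:app, 18:app
edges: (4,3,arg); (4,18,fn); (7,6,fn); (14,7,fn); (14,10,arg); (15,5,arg); (15,7,fn); (17,4,arg); (17,14,fn); (18,1,fn); (18,3,arg)


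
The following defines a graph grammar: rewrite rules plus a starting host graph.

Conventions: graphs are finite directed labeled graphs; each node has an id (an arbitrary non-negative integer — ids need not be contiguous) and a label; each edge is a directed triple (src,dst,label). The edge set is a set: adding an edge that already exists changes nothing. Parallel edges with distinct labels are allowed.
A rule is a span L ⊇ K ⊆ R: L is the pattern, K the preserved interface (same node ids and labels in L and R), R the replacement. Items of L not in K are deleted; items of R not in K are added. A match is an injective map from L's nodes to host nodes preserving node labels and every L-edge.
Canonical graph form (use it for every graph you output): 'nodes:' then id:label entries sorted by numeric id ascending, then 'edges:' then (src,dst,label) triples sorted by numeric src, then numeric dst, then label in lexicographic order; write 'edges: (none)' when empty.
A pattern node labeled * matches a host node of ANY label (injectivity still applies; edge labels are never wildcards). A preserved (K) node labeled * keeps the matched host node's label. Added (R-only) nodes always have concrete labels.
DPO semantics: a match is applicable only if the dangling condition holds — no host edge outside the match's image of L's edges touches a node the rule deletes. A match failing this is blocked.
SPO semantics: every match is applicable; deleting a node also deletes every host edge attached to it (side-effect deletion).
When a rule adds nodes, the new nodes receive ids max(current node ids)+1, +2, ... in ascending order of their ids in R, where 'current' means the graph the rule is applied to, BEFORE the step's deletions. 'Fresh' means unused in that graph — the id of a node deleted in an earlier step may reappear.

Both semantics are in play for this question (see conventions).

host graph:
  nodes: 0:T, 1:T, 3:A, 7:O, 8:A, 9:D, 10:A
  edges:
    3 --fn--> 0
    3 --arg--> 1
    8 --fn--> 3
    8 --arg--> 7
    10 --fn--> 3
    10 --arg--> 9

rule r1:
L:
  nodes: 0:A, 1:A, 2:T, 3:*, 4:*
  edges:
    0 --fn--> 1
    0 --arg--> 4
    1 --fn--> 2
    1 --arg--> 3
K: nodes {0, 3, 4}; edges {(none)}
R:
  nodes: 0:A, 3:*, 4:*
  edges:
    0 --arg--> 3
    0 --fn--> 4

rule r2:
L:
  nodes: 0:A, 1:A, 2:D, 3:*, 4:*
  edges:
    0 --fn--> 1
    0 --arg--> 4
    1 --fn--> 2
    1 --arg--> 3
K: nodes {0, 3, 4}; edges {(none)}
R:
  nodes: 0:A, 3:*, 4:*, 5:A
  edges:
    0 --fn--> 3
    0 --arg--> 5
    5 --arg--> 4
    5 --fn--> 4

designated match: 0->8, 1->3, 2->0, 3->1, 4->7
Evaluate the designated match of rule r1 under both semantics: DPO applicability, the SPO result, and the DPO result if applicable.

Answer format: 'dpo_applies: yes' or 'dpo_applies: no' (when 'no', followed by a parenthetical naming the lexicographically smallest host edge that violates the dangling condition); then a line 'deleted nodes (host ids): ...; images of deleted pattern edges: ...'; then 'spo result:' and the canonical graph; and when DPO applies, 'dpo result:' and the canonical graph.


dpo_applies: no
(the rule deletes node 3, which keeps host edge (10,3,fn) outside the match image — the dangling condition fails, DPO blocks; SPO proceeds and side-deletes such edges)
deleted nodes (host ids): 0, 3; images of deleted pattern edges: (3,0,fn); (3,1,arg); (8,3,fn); (8,7,arg)
spo result:
nodes: 1:T, 7:O, 8:A, 9:D, 10:A
edges: (8,1,arg); (8,7,fn); (10,9,arg)


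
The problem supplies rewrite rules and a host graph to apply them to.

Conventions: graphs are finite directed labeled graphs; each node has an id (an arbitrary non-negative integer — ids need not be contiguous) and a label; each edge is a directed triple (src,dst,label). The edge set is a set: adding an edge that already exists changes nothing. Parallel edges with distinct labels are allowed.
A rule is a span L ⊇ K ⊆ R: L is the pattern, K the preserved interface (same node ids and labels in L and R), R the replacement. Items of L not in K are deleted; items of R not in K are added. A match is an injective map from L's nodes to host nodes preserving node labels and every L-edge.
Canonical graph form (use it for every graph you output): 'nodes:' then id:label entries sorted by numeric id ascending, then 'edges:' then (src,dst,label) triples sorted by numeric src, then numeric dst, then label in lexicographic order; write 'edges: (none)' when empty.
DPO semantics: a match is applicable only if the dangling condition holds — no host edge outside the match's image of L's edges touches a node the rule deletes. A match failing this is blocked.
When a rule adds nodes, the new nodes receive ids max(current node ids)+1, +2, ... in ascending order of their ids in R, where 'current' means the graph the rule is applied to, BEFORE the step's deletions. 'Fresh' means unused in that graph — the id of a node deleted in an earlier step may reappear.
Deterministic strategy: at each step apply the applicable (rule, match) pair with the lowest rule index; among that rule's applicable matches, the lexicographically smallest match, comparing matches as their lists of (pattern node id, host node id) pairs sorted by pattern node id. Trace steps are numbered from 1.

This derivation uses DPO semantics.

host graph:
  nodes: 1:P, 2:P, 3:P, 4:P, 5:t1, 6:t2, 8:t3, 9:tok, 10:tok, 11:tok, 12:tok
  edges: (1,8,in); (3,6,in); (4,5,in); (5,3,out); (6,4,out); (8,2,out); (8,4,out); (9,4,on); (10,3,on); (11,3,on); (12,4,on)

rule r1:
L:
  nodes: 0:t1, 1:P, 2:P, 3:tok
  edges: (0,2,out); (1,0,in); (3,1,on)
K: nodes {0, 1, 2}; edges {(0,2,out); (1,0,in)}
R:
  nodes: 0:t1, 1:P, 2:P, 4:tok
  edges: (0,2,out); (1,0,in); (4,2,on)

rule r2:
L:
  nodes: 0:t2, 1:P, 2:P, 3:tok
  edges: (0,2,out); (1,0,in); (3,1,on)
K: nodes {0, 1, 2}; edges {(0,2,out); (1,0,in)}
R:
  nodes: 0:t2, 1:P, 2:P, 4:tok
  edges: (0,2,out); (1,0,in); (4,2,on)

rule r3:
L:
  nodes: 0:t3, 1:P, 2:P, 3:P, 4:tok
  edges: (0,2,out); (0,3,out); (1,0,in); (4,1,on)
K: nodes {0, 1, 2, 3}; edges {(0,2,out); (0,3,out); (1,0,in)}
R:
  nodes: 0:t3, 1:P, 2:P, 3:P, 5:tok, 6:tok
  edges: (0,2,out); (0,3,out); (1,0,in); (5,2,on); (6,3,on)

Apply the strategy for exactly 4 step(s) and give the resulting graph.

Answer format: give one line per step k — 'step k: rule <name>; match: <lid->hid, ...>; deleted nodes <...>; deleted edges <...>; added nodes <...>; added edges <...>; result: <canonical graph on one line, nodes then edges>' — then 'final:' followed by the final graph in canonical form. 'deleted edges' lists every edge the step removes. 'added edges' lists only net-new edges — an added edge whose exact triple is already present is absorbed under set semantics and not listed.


step 1: rule r1; match: 0->5, 1->4, 2->3, 3->9; deleted nodes 9; deleted edges (9,4,on); added nodes 13; added edges (13,3,on); result: nodes: 1:P, 2:P, 3:P, 4:P, 5:t1, 6:t2, 8:t3, 10:tok, 11:tok, 12:tok, 13:tok edges: (1,8,in); (3,6,in); (4,5,in); (5,3,out); (6,4,out); (8,2,out); (8,4,out); (10,3,on); (11,3,on); (12,4,on); (13,3,on)
step 2: rule r1; match: 0->5, 1->4, 2->3, 3->12; deleted nodes 12; deleted edges (12,4,on); added nodes 14; added edges (14,3,on); result: nodes: 1:P, 2:P, 3:P, 4:P, 5:t1, 6:t2, 8:t3, 10:tok, 11:tok, 13:tok, 14:tok edges: (1,8,in); (3,6,in); (4,5,in); (5,3,out); (6,4,out); (8,2,out); (8,4,out); (10,3,on); (11,3,on); (13,3,on); (14,3,on)
step 3: rule r2; match: 0->6, 1->3, 2->4, 3->10; deleted nodes 10; deleted edges (10,3,on); added nodes 15; added edges (15,4,on); result: nodes: 1:P, 2:P, 3:P, 4:P, 5:t1, 6:t2, 8:t3, 11:tok, 13:tok, 14:tok, 15:tok edges: (1,8,in); (3,6,in); (4,5,in); (5,3,out); (6,4,out); (8,2,out); (8,4,out); (11,3,on); (13,3,on); (14,3,on); (15,4,on)
step 4: rule r1; match: 0->5, 1->4, 2->3, 3->15; deleted nodes 15; deleted edges (15,4,on); added nodes 16; added edges (16,3,on); result: nodes: 1:P, 2:P, 3:P, 4:P, 5:t1, 6:t2, 8:t3, 11:tok, 13:tok, 14:tok, 16:tok edges: (1,8,in); (3,6,in); (4,5,in); (5,3,out); (6,4,out); (8,2,out); (8,4,out); (11,3,on); (13,3,on); (14,3,on); (16,3,on)
final:
nodes: 1:P, 2:P, 3:P, 4:P, 5:t1, 6:t2, 8:t3, 11:tok, 13:tok, 14:tok, 16:tok
edges: (1,8,in); (3,6,in); (4,5,in); (5,3,out); (6,4,out); (8,2,out); (8,4,out); (11,3,on); (13,3,on); (14,3,on); (16,3,on)


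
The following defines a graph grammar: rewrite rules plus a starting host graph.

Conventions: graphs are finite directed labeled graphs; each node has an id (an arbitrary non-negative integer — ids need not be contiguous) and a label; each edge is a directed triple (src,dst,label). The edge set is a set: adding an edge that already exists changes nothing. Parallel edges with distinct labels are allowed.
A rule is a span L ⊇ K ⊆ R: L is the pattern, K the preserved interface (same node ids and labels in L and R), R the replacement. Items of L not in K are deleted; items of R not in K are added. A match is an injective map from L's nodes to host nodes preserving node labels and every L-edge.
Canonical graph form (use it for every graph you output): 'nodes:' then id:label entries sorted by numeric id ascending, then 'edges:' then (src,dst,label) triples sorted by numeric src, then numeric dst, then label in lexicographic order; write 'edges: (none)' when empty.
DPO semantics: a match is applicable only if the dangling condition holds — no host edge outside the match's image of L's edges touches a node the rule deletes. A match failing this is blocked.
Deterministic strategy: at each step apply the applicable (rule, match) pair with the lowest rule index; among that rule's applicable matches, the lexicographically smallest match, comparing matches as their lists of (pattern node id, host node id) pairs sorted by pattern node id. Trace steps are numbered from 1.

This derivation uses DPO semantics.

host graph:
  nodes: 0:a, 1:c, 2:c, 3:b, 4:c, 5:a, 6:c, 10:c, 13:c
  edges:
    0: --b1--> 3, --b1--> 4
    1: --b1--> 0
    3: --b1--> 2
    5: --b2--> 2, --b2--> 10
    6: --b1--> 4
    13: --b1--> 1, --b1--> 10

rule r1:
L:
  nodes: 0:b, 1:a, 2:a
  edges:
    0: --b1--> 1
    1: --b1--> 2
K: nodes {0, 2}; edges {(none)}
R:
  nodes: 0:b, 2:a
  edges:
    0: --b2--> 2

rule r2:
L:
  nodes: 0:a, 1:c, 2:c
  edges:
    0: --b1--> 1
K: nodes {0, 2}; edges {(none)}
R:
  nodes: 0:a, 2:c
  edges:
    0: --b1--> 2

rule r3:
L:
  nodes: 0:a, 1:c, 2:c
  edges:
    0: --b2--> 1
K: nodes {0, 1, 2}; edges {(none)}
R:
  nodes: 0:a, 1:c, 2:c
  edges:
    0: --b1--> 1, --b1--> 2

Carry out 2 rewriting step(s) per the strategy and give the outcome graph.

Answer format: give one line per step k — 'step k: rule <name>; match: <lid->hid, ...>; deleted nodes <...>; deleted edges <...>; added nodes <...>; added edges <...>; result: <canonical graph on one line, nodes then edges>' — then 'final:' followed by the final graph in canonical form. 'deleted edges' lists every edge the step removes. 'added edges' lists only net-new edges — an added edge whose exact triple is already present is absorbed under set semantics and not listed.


step 1: rule r3; match: 0->5, 1->2, 2->1; deleted nodes (none); deleted edges (5,2,b2); added nodes (none); added edges (5,1,b1); (5,2,b1); result: nodes: 0:a, 1:c, 2:c, 3:b, 4:c, 5:a, 6:c, 10:c, 13:c edges: (0,3,b1); (0,4,b1); (1,0,b1); (3,2,b1); (5,1,b1); (5,2,b1); (5,10,b2); (6,4,b1); (13,1,b1); (13,10,b1)
step 2: rule r3; match: 0->5, 1->10, 2->1; deleted nodes (none); deleted edges (5,10,b2); added nodes (none); added edges (5,10,b1); result: nodes: 0:a, 1:c, 2:c, 3:b, 4:c, 5:a, 6:c, 10:c, 13:c edges: (0,3,b1); (0,4,b1); (1,0,b1); (3,2,b1); (5,1,b1); (5,2,b1); (5,10,b1); (6,4,b1); (13,1,b1); (13,10,b1)
final:
nodes: 0:a, 1:c, 2:c, 3:b, 4:c, 5:a, 6:c, 10:c, 13:c
edges: (0,3,b1); (0,4,b1); (1,0,b1); (3,2,b1); (5,1,b1); (5,2,b1); (5,10,b1); (6,4,b1); (13,1,b1); (13,10,b1)


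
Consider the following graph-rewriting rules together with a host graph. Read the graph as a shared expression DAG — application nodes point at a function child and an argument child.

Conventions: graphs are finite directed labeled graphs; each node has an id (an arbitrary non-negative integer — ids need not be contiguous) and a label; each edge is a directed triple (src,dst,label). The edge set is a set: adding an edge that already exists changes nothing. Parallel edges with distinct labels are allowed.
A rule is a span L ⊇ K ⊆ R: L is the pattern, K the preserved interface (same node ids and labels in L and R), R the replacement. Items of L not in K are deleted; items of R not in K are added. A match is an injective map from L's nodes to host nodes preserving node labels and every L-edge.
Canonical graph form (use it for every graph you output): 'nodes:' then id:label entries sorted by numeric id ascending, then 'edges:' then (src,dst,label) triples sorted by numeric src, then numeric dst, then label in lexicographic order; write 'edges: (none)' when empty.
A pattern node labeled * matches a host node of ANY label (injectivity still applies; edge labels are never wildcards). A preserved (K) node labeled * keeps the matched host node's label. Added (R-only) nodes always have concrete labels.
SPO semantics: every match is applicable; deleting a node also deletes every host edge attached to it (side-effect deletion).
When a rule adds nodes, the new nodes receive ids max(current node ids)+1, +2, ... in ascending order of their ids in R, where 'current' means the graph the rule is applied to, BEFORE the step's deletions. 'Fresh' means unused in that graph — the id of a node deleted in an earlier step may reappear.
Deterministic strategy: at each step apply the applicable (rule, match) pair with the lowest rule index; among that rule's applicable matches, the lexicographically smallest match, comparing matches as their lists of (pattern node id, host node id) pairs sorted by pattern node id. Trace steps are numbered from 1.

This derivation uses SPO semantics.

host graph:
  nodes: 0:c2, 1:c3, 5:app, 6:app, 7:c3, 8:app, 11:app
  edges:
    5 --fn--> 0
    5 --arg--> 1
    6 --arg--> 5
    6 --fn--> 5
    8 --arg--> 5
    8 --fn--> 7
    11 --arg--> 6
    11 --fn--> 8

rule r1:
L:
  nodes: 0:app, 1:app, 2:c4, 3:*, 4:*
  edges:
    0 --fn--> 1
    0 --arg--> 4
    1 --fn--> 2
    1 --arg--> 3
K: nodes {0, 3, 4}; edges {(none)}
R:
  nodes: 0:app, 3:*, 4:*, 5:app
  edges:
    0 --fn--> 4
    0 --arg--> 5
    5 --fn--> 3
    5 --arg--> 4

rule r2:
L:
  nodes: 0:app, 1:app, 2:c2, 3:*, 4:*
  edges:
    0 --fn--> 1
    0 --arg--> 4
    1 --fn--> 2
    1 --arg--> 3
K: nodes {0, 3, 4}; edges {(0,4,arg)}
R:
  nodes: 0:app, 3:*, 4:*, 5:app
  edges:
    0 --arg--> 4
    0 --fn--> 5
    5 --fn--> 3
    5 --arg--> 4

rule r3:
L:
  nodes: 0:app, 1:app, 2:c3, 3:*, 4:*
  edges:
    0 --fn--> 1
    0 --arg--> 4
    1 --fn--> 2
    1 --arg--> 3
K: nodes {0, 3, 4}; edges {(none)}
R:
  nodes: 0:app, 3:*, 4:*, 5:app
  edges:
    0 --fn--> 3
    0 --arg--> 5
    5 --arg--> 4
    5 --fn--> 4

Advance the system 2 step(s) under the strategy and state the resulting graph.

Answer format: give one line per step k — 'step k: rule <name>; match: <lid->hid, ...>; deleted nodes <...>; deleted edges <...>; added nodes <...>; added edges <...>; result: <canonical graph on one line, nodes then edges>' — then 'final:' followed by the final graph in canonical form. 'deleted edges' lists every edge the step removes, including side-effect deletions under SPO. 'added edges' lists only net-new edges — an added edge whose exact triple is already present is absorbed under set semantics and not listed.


step 1: rule r3; match: 0->11, 1->8, 2->7, 3->5, 4->6; deleted nodes 7, 8; deleted edges (8,5,arg); (8,7,fn); (11,6,arg); (11,8,fn); added nodes 12; added edges (11,5,fn); (11,12,arg); (12,6,arg); (12,6,fn); result: nodes: 0:c2, 1:c3, 5:app, 6:app, 11:app, 12:app edges: (5,0,fn); (5,1,arg); (6,5,arg); (6,5,fn); (11,5,fn); (11,12,arg); (12,6,arg); (12,6,fn)
step 2: rule r2; match: 0->11, 1->5, 2->0, 3->1, 4->12; deleted nodes 0, 5; deleted edges (5,0,fn); (5,1,arg); (6,5,arg); (6,5,fn); (11,5,fn); added nodes 13; added edges (11,13,fn); (13,1,fn); (13,12,arg); result: nodes: 1:c3, 6:app, 11:app, 12:app, 13:app edges: (11,12,arg); (11,13,fn); (12,6,arg); (12,6,fn); (13,1,fn); (13,12,arg)
final:
nodes: 1:c3, 6:app, 11:app, 12:app, 13:app
edges: (11,12,arg); (11,13,fn); (12,6,arg); (12,6,fn); (13,1,fn); (13,12,arg)


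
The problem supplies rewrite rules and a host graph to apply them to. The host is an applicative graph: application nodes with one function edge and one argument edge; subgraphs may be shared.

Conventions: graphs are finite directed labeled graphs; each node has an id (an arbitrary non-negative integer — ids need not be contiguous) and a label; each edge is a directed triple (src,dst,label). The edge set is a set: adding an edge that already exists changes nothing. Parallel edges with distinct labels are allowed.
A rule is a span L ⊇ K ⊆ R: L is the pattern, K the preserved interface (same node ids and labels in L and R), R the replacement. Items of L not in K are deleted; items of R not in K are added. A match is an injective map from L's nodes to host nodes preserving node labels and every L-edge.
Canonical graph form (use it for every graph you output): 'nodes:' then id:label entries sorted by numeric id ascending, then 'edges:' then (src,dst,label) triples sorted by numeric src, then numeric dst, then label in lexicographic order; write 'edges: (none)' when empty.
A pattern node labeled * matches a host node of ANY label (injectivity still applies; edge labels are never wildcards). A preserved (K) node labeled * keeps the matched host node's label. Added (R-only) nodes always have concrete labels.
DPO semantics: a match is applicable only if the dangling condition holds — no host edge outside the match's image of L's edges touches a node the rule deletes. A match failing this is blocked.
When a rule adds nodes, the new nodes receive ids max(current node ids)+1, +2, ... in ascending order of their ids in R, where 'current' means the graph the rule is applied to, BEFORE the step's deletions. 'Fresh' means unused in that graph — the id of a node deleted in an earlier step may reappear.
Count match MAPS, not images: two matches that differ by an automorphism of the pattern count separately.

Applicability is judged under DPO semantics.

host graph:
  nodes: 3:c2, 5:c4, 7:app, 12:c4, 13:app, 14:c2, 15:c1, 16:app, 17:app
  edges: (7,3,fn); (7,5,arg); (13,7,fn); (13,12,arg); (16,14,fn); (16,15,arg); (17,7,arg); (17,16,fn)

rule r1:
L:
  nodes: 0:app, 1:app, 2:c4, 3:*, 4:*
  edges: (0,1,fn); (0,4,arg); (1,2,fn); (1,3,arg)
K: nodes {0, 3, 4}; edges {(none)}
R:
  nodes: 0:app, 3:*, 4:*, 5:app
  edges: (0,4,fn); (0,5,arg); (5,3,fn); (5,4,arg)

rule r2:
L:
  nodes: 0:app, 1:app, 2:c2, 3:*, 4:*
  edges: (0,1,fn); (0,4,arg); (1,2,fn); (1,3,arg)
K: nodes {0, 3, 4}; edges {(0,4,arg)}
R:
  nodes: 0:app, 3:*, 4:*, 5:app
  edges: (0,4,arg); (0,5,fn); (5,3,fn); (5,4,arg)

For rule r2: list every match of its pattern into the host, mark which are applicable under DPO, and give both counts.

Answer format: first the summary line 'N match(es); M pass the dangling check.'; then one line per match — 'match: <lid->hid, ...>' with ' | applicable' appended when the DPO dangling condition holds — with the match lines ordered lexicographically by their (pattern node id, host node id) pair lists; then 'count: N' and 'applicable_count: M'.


2 match(es); 1 pass the dangling check.
match: 0->13, 1->7, 2->3, 3->5, 4->12
match: 0->17, 1->16, 2->14, 3->15, 4->7 | applicable
count: 2
applicable_count: 1


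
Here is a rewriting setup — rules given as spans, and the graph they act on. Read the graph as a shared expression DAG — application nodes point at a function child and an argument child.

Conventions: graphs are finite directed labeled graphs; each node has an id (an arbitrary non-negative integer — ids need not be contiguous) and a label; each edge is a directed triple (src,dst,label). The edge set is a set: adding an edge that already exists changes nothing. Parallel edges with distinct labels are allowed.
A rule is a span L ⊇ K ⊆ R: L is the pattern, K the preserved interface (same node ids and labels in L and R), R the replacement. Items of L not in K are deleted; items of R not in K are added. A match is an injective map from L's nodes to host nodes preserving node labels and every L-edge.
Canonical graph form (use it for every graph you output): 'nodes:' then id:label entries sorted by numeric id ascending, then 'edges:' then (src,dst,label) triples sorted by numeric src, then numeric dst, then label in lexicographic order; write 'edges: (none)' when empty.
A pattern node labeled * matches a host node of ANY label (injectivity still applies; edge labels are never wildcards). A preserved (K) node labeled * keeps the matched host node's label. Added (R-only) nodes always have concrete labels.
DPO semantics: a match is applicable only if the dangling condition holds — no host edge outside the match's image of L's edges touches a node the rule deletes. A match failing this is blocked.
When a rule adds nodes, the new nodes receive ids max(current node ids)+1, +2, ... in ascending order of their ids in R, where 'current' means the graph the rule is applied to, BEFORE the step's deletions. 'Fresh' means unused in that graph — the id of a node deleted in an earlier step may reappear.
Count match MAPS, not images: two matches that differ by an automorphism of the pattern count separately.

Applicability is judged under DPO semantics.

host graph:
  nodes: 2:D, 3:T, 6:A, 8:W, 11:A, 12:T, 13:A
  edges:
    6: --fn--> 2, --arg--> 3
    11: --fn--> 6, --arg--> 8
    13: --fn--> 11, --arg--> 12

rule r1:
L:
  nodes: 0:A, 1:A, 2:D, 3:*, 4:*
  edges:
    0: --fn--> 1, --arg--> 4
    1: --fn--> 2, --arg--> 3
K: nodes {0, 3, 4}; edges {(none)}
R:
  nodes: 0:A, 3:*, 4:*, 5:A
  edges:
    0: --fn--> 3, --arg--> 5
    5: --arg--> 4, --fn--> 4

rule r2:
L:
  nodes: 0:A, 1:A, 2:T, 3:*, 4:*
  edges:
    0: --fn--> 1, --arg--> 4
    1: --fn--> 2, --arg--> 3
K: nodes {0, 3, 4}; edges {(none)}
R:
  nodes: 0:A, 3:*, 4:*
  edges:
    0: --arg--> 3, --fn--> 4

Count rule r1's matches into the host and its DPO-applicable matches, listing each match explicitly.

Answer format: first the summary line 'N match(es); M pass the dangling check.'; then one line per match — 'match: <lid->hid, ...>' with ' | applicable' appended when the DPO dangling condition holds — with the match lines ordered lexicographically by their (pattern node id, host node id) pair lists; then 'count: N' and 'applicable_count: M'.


1 match(es); 1 pass the dangling check.
match: 0->11, 1->6, 2->2, 3->3, 4->8 | applicable
count: 1
applicable_count: 1


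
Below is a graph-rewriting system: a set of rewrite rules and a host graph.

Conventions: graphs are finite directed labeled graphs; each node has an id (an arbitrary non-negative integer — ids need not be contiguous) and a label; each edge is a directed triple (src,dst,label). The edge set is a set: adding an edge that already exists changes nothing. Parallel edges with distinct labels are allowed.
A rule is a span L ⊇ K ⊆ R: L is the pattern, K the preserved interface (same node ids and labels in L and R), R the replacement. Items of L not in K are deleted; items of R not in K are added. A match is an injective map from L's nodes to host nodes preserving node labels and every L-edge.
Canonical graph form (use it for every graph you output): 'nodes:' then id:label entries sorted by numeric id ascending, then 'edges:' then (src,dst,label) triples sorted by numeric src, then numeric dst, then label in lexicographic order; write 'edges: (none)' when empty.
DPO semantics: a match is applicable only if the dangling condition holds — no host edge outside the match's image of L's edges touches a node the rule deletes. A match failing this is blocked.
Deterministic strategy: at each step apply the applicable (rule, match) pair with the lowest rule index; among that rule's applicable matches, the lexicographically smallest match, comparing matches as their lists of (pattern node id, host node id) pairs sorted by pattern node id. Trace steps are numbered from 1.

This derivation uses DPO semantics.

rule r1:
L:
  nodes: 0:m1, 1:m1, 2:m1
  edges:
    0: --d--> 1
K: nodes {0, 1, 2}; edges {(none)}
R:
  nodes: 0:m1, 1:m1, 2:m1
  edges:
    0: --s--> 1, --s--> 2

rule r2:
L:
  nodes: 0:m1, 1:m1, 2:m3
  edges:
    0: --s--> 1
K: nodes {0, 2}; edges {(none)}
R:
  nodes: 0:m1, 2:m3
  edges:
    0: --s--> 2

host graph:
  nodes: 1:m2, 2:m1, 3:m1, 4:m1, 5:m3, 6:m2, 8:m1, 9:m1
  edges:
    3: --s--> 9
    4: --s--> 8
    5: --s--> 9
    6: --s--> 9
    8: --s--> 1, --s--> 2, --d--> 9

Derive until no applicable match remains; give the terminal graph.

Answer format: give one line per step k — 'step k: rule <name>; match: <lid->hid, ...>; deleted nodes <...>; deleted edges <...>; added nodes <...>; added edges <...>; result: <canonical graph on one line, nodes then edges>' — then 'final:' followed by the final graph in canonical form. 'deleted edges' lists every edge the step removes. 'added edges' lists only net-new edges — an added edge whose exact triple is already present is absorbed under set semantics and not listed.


step 1: rule r1; match: 0->8, 1->9, 2->2; deleted nodes (none); deleted edges (8,9,d); added nodes (none); added edges (8,9,s); result: nodes: 1:m2, 2:m1, 3:m1, 4:m1, 5:m3, 6:m2, 8:m1, 9:m1 edges: (3,9,s); (4,8,s); (5,9,s); (6,9,s); (8,1,s); (8,2,s); (8,9,s)
step 2: rule r2; match: 0->8, 1->2, 2->5; deleted nodes 2; deleted edges (8,2,s); added nodes (none); added edges (8,5,s); result: nodes: 1:m2, 3:m1, 4:m1, 5:m3, 6:m2, 8:m1, 9:m1 edges: (3,9,s); (4,8,s); (5,9,s); (6,9,s); (8,1,s); (8,5,s); (8,9,s)
final:
nodes: 1:m2, 3:m1, 4:m1, 5:m3, 6:m2, 8:m1, 9:m1
edges: (3,9,s); (4,8,s); (5,9,s); (6,9,s); (8,1,s); (8,5,s); (8,9,s)


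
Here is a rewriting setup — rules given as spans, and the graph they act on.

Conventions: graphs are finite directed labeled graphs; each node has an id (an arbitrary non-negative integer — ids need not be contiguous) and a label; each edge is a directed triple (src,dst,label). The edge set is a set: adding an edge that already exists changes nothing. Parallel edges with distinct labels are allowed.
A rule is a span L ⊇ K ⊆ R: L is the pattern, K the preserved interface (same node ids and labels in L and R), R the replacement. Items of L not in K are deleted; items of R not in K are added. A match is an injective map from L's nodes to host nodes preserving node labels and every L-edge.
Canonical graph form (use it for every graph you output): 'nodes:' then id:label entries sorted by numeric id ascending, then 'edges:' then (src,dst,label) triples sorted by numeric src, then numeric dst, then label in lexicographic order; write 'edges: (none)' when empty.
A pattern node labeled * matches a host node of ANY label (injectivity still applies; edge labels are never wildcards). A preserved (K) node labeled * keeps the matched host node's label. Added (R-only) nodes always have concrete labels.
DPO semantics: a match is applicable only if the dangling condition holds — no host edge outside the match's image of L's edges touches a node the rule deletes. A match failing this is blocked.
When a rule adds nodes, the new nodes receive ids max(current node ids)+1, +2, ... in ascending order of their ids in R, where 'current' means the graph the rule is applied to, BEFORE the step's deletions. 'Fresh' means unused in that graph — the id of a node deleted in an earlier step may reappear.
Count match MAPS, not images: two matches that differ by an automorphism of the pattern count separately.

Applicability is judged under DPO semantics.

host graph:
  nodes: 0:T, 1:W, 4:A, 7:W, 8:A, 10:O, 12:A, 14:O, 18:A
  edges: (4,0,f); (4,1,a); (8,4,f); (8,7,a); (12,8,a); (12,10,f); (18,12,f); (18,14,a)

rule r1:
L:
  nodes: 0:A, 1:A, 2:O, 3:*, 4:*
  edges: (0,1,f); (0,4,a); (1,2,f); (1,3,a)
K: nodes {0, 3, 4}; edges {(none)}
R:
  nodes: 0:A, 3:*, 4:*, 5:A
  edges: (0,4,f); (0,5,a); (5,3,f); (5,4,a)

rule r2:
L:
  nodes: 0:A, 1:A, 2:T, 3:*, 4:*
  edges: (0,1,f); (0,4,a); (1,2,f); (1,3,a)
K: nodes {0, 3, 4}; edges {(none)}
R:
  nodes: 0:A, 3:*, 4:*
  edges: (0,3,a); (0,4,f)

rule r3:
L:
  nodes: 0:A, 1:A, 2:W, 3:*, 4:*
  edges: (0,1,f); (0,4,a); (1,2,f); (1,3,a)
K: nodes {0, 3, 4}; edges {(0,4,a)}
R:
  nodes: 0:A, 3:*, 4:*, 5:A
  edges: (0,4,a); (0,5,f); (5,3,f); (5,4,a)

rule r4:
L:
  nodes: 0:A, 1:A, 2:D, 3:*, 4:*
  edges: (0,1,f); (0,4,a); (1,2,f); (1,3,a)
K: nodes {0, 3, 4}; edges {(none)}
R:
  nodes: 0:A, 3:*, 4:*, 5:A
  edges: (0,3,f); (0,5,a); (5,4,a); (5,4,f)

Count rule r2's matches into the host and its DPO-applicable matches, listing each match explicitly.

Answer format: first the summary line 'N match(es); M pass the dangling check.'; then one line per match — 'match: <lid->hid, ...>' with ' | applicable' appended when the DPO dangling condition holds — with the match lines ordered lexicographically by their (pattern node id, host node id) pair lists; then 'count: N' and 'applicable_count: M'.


1 match(es); 1 pass the dangling check.
match: 0->8, 1->4, 2->0, 3->1, 4->7 | applicable
count: 1
applicable_count: 1


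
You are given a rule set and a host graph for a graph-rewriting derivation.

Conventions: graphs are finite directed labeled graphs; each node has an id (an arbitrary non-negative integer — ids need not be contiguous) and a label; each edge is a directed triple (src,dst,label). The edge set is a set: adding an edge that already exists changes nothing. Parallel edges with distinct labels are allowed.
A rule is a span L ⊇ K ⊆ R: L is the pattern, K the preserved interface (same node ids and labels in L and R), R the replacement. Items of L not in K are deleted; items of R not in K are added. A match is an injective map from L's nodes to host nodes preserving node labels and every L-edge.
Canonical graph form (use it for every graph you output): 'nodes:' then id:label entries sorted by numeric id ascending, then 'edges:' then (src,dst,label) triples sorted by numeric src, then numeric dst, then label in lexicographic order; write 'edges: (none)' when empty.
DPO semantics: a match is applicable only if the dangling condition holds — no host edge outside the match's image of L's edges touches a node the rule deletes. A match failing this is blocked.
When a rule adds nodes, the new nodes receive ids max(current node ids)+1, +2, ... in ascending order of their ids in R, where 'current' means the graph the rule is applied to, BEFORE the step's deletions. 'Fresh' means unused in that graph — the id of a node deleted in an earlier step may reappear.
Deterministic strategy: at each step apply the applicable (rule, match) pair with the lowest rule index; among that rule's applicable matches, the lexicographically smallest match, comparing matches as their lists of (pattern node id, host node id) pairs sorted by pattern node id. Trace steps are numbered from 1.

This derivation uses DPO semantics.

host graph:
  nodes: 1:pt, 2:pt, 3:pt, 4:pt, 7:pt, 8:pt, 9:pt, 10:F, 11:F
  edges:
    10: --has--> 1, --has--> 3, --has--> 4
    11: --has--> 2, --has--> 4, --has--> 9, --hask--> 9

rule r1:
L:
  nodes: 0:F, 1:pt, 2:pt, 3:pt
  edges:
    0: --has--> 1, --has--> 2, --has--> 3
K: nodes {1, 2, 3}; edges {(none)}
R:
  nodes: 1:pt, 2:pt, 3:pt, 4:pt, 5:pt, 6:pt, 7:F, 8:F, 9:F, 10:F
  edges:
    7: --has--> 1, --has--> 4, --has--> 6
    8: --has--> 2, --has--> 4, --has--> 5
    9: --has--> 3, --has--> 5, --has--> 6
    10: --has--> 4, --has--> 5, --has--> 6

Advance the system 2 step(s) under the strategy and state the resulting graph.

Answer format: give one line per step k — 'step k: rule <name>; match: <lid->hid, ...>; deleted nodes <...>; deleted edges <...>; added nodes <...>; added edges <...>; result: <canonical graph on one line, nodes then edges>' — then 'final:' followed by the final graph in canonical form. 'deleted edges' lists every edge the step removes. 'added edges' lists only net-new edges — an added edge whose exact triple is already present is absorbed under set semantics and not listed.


step 1: rule r1; match: 0->10, 1->1, 2->3, 3->4; deleted nodes 10; deleted edges (10,1,has); (10,3,has); (10,4,has); added nodes 12, 13, 14, 15, 16, 17, 18; added edges (15,1,has); (15,12,has); (15,14,has); (16,3,has); (16,12,has); (16,13,has); (17,4,has); (17,13,has); (17,14,has); (18,12,has); (18,13,has); (18,14,has); result: nodes: 1:pt, 2:pt, 3:pt, 4:pt, 7:pt, 8:pt, 9:pt, 11:F, 12:pt, 13:pt, 14:pt, 15:F, 16:F, 17:F, 18:F edges: (11,2,has); (11,4,has); (11,9,has); (11,9,hask); (15,1,has); (15,12,has); (15,14,has); (16,3,has); (16,12,has); (16,13,has); (17,4,has); (17,13,has); (17,14,has); (18,12,has); (18,13,has); (18,14,has)
step 2: rule r1; match: 0->15, 1->1, 2->12, 3->14; deleted nodes 15; deleted edges (15,1,has); (15,12,has); (15,14,has); added nodes 19, 20, 21, 22, 23, 24, 25; added edges (22,1,has); (22,19,has); (22,21,has); (23,12,has); (23,19,has); (23,20,has); (24,14,has); (24,20,has); (24,21,has); (25,19,has); (25,20,has); (25,21,has); result: nodes: 1:pt, 2:pt, 3:pt, 4:pt, 7:pt, 8:pt, 9:pt, 11:F, 12:pt, 13:pt, 14:pt, 16:F, 17:F, 18:F, 19:pt, 20:pt, 21:pt, 22:F, 23:F, 24:F, 25:F edges: (11,2,has); (11,4,has); (11,9,has); (11,9,hask); (16,3,has); (16,12,has); (16,13,has); (17,4,has); (17,13,has); (17,14,has); (18,12,has); (18,13,has); (18,14,has); (22,1,has); (22,19,has); (22,21,has); (23,12,has); (23,19,has); (23,20,has); (24,14,has); (24,20,has); (24,21,has); (25,19,has); (25,20,has); (25,21,has)
final:
nodes: 1:pt, 2:pt, 3:pt, 4:pt, 7:pt, 8:pt, 9:pt, 11:F, 12:pt, 13:pt, 14:pt, 16:F, 17:F, 18:F, 19:pt, 20:pt, 21:pt, 22:F, 23:F, 24:F, 25:F
edges: (11,2,has); (11,4,has); (11,9,has); (11,9,hask); (16,3,has); (16,12,has); (16,13,has); (17,4,has); (17,13,has); (17,14,has); (18,12,has); (18,13,has); (18,14,has); (22,1,has); (22,19,has); (22,21,has); (23,12,has); (23,19,has); (23,20,has); (24,14,has); (24,20,has); (24,21,has); (25,19,has); (25,20,has); (25,21,has)
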